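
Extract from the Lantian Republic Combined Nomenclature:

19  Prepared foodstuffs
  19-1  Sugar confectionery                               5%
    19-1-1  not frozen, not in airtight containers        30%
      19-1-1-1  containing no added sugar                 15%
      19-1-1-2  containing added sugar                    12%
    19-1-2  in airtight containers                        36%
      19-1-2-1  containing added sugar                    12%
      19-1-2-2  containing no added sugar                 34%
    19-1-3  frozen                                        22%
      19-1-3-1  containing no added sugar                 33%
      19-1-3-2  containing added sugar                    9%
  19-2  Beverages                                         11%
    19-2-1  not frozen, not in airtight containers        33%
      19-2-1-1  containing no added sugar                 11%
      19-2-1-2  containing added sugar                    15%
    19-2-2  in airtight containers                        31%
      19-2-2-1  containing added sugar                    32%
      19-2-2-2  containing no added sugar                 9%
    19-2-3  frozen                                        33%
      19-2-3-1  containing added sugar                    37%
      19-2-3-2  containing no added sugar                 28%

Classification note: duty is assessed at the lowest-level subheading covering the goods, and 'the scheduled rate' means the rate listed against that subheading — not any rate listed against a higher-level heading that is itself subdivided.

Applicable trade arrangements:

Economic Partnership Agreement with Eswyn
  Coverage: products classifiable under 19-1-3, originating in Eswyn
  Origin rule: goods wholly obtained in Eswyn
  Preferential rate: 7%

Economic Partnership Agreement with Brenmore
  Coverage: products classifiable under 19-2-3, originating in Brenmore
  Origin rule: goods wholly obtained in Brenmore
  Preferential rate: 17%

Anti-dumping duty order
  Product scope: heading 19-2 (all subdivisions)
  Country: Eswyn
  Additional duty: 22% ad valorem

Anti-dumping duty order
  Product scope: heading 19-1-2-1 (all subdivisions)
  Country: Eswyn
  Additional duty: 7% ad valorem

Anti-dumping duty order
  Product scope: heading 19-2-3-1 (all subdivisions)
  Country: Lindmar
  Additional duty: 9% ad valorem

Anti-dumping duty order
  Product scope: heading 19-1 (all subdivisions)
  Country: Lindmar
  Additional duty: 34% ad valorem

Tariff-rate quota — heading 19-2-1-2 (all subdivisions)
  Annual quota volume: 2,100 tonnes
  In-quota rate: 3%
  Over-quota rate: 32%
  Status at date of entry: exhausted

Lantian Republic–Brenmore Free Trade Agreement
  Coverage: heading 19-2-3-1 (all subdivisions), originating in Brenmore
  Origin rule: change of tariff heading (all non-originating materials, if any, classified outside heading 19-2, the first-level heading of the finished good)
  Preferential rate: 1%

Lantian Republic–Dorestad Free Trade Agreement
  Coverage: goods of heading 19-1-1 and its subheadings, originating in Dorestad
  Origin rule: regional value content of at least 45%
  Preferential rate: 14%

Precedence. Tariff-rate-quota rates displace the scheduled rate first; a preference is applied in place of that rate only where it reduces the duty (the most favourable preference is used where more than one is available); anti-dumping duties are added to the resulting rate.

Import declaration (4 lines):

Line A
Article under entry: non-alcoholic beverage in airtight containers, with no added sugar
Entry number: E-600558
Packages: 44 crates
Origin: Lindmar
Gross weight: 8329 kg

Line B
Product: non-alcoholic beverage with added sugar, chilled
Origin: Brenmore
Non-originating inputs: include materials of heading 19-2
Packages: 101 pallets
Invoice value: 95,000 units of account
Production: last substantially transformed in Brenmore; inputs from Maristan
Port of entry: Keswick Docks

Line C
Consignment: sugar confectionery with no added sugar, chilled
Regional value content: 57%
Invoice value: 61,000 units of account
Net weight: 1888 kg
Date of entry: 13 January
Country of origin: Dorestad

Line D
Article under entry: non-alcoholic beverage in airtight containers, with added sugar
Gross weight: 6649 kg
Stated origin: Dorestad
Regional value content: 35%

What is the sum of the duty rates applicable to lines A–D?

87%

Line A: non-alcoholic beverage → 19-2; in airtight containers → 19-2-2; with no added sugar → 19-2-2-2. Scheduled 9%. No special measure applies. → 9%.
Line B: non-alcoholic beverage → 19-2; chilled → 19-2-1; with added sugar → 19-2-1-2. Scheduled 15%. quota on 19-2-1-2 exhausted → over-quota 32%; Brenmore agreement on 19-2-3: 19-2-1-2 not covered; Brenmore agreement on 19-2-3-1: 19-2-1-2 not covered. → 32%.
Line C: sugar confectionery → 19-1; chilled → 19-1-1; with no added sugar → 19-1-1-1. Scheduled 15%. Dorestad agreement on 19-1-1: RVC ≥ 45% → 14% available; preferential 14%. → 14%.
Line D: non-alcoholic beverage → 19-2; in airtight containers → 19-2-2; with added sugar → 19-2-2-1. Scheduled 32%. Dorestad agreement on 19-1-1: 19-2-2-1 not covered. → 32%.
Sum: 9% + 32% + 14% + 32% = 87%.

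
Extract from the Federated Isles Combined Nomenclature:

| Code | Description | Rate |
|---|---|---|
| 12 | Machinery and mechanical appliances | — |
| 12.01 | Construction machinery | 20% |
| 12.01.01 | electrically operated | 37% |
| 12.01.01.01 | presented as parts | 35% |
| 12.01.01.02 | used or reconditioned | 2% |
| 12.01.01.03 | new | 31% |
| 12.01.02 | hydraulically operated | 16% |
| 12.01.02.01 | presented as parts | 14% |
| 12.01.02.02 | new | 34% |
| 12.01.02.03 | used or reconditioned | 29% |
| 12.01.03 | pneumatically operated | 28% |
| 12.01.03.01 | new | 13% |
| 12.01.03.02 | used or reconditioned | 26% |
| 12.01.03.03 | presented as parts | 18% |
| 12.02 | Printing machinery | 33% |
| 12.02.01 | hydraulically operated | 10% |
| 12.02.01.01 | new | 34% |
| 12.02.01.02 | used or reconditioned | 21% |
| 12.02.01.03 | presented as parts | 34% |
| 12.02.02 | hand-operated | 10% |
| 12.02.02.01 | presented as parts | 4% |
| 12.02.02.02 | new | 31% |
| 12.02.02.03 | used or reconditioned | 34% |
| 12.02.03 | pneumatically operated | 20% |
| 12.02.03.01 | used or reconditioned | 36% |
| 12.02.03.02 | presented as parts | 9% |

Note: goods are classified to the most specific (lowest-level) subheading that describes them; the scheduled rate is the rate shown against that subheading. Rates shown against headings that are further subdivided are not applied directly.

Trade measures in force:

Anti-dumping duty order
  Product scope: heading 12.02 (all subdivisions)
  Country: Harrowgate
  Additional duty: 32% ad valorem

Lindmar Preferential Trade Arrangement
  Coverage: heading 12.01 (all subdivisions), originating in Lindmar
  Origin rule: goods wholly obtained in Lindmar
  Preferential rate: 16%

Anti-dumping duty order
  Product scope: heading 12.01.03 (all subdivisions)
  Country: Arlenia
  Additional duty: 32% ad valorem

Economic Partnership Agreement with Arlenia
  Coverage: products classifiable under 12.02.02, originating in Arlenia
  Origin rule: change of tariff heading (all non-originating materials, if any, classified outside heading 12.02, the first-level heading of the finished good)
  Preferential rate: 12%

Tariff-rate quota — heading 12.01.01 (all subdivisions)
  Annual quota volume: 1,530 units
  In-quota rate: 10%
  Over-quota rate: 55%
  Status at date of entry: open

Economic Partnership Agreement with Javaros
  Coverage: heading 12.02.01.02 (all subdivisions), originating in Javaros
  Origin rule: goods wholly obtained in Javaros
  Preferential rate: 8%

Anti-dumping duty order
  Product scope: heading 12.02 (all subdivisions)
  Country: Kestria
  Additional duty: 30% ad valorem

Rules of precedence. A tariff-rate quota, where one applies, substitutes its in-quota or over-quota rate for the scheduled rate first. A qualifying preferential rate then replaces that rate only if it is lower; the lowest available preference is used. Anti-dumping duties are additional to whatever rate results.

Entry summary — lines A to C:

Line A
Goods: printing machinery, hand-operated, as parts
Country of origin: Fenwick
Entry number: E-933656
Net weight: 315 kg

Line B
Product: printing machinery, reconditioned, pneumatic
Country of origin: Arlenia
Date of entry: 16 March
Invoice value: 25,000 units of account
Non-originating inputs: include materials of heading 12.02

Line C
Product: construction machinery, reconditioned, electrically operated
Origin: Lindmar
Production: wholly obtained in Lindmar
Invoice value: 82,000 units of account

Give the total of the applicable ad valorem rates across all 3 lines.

Line A: printing → 12.02; hand-operated → 12.02.02; as parts → 12.02.02.01. Scheduled 4%. No special measure applies. → 4%.
Line B: printing → 12.02; pneumatic → 12.02.03; reconditioned → 12.02.03.01. Scheduled 36%. Arlenia agreement on 12.02.02: 12.02.03.01 not covered. → 36%.
Line C: construction → 12.01; electrically operated → 12.01.01; reconditioned → 12.01.01.02. Scheduled 2%. quota on 12.01.01 open → in-quota 10%; Lindmar agreement on 12.01: wholly obtained → 16% available; preference 16% not lower than 10% → no reduction. → 10%.
Sum: 4% + 36% + 10% = 50%.

50%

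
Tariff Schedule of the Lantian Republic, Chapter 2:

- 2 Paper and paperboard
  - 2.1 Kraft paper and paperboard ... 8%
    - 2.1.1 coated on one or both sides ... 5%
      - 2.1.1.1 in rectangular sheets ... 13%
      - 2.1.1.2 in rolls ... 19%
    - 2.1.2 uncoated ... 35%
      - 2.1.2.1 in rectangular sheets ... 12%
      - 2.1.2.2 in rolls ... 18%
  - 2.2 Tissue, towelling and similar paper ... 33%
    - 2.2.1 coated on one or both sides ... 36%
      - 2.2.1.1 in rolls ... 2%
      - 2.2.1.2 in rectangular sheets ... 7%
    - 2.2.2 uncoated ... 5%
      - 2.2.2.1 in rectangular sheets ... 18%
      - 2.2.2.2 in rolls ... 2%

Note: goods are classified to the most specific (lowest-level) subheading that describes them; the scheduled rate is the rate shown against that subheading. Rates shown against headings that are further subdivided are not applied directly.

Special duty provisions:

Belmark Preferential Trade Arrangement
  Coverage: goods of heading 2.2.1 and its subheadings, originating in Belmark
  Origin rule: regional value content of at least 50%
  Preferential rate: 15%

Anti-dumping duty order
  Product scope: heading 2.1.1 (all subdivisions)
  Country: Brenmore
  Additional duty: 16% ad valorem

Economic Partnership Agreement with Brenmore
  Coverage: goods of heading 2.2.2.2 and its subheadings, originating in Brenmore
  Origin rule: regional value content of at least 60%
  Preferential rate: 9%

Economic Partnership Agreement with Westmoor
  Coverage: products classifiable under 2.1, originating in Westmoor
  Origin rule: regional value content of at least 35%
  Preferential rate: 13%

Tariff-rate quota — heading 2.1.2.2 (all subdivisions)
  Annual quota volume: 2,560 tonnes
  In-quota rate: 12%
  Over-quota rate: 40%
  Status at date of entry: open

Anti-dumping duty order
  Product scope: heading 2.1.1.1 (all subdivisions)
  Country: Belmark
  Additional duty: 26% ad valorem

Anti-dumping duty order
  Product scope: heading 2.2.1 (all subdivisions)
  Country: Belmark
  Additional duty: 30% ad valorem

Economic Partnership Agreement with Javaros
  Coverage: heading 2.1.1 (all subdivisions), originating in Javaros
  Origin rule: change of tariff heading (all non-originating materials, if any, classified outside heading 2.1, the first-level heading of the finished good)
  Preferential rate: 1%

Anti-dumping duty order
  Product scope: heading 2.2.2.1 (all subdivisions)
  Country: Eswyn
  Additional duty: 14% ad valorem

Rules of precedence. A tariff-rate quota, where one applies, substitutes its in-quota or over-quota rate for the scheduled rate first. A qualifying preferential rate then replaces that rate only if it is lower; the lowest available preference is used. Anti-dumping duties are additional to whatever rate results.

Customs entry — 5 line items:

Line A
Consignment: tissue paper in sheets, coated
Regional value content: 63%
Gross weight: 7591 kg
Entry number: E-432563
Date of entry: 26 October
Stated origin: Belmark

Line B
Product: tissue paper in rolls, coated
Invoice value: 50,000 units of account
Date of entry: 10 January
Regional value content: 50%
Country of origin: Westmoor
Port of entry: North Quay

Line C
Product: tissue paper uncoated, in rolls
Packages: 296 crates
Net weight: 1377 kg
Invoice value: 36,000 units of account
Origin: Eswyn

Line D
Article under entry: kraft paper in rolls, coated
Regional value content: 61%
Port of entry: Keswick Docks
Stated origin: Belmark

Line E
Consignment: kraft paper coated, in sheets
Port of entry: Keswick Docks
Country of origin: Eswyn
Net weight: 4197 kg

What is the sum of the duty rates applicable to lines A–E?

Line A: tissue paper → 2.2; coated → 2.2.1; in sheets → 2.2.1.2. Scheduled 7%. Belmark agreement on 2.2.1: RVC ≥ 50% → 15% available; preference 15% not lower than 7% → no reduction; anti-dumping (Belmark, 2.2.1): +30%; total 7% + 30% = 37%. → 37%.
Line B: tissue paper → 2.2; coated → 2.2.1; in rolls → 2.2.1.1. Scheduled 2%. Westmoor agreement on 2.1: 2.2.1.1 not covered. → 2%.
Line C: tissue paper → 2.2; uncoated → 2.2.2; in rolls → 2.2.2.2. Scheduled 2%. No special measure applies. → 2%.
Line D: kraft paper → 2.1; coated → 2.1.1; in rolls → 2.1.1.2. Scheduled 19%. Belmark agreement on 2.2.1: 2.1.1.2 not covered. → 19%.
Line E: kraft paper → 2.1; coated → 2.1.1; in sheets → 2.1.1.1. Scheduled 13%. No special measure applies. → 13%.
Sum: 37% + 2% + 2% + 19% + 13% = 73%.

73%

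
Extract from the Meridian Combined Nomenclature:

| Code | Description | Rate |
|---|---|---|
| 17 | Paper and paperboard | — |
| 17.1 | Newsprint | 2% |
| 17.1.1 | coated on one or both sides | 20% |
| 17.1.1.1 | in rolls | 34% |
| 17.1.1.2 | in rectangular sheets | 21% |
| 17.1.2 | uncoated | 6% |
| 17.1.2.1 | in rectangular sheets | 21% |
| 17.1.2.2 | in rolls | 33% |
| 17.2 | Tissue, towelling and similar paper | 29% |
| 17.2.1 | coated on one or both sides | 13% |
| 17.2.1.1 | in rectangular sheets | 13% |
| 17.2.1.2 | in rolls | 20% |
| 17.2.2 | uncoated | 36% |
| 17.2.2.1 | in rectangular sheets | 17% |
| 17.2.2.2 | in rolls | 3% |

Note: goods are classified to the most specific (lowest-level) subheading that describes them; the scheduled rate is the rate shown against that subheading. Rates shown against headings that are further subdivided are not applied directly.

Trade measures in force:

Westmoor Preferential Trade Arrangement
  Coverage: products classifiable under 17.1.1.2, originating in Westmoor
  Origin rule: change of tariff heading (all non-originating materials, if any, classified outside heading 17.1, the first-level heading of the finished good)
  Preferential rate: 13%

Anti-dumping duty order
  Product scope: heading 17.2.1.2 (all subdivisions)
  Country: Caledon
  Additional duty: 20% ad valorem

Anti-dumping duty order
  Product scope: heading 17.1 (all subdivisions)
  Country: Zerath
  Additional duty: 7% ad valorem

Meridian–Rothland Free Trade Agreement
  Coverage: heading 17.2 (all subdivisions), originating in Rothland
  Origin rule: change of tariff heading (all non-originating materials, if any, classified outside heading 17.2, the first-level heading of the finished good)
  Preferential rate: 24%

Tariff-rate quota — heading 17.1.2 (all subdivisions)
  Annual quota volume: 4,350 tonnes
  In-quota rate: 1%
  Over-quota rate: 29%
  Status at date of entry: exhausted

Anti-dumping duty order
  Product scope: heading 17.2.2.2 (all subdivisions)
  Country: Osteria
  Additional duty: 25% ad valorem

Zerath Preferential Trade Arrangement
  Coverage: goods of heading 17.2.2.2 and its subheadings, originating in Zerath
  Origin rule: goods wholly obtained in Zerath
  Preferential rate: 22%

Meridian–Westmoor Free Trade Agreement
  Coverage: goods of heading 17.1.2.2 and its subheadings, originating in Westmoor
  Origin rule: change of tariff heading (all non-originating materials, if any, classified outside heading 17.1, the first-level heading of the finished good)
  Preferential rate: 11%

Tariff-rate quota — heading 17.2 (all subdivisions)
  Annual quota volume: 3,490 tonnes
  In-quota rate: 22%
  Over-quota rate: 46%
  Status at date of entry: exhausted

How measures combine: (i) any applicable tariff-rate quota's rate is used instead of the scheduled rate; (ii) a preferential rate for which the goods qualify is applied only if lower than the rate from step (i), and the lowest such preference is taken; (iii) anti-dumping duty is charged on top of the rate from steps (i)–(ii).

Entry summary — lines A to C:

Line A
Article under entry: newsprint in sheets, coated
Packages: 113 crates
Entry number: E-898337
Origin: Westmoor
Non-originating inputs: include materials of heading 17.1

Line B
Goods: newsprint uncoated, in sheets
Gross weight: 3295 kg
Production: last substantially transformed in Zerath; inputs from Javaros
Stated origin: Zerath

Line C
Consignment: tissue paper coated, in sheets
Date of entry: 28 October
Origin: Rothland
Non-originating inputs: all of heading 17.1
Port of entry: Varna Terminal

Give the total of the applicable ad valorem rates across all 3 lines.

Line A: newsprint → 17.1; coated → 17.1.1; in sheets → 17.1.1.2. Scheduled 21%. Westmoor agreement on 17.1.1.2: CTH not met; Westmoor agreement on 17.1.2.2: 17.1.1.2 not covered. → 21%.
Line B: newsprint → 17.1; uncoated → 17.1.2; in sheets → 17.1.2.1. Scheduled 21%. quota on 17.1.2 exhausted → over-quota 29%; Zerath agreement on 17.2.2.2: 17.1.2.1 not covered; anti-dumping (Zerath, 17.1): +7%; total 29% + 7% = 36%. → 36%.
Line C: tissue paper → 17.2; coated → 17.2.1; in sheets → 17.2.1.1. Scheduled 13%. quota on 17.2 exhausted → over-quota 46%; Rothland agreement on 17.2: CTH met → 24% available; preferential 24%. → 24%.
Sum: 21% + 36% + 24% = 81%.

81%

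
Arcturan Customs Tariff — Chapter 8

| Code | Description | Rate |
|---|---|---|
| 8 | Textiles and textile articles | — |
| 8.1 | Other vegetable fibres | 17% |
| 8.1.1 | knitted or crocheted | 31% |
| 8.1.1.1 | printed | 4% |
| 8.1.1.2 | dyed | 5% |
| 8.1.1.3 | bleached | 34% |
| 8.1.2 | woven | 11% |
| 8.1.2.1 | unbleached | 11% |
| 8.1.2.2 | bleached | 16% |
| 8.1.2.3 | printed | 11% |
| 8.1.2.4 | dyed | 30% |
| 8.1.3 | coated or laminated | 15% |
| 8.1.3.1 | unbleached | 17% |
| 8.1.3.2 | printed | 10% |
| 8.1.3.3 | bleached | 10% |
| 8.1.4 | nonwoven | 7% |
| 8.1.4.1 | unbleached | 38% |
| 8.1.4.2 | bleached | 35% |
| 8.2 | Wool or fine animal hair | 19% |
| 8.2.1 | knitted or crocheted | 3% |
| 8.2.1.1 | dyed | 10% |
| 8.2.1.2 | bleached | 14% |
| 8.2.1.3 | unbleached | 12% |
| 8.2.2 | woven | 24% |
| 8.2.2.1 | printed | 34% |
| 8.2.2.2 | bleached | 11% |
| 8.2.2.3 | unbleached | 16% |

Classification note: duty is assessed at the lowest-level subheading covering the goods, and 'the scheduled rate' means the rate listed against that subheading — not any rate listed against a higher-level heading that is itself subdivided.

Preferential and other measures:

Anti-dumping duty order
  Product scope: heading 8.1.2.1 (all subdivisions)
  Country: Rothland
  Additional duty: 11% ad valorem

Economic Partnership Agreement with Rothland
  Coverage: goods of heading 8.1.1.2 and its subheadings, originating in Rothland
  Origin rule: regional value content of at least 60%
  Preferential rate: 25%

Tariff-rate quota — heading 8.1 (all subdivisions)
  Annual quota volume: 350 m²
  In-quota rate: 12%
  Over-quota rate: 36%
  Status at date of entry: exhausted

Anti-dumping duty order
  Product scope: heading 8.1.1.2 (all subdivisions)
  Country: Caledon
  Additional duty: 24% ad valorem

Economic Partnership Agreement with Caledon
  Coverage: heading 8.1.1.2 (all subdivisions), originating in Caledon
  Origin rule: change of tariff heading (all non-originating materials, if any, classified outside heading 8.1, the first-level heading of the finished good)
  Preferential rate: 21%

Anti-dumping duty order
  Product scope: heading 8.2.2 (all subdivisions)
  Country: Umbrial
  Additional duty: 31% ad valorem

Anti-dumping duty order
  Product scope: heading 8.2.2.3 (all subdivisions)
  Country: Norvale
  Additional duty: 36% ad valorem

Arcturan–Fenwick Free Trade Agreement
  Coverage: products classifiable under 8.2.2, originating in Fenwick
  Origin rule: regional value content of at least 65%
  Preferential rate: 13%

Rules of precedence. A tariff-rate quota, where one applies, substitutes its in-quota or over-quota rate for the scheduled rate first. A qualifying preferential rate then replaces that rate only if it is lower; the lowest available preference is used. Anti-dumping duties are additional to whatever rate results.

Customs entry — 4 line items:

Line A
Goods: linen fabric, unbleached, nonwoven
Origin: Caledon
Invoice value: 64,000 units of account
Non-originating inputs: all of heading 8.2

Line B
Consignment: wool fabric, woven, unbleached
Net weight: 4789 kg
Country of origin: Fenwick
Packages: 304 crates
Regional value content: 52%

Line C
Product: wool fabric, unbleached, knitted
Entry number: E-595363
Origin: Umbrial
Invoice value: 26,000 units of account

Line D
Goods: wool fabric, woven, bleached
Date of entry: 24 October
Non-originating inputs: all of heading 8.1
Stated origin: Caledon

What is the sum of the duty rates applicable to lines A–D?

Line A: linen → 8.1; nonwoven → 8.1.4; unbleached → 8.1.4.1. Scheduled 38%. quota on 8.1 exhausted → over-quota 36%; Caledon agreement on 8.1.1.2: 8.1.4.1 not covered. → 36%.
Line B: wool → 8.2; woven → 8.2.2; unbleached → 8.2.2.3. Scheduled 16%. Fenwick agreement on 8.2.2: RVC < 65%. → 16%.
Line C: wool → 8.2; knitted → 8.2.1; unbleached → 8.2.1.3. Scheduled 12%. No special measure applies. → 12%.
Line D: wool → 8.2; woven → 8.2.2; bleached → 8.2.2.2. Scheduled 11%. Caledon agreement on 8.1.1.2: 8.2.2.2 not covered. → 11%.
Sum: 36% + 16% + 12% + 11% = 75%.

75%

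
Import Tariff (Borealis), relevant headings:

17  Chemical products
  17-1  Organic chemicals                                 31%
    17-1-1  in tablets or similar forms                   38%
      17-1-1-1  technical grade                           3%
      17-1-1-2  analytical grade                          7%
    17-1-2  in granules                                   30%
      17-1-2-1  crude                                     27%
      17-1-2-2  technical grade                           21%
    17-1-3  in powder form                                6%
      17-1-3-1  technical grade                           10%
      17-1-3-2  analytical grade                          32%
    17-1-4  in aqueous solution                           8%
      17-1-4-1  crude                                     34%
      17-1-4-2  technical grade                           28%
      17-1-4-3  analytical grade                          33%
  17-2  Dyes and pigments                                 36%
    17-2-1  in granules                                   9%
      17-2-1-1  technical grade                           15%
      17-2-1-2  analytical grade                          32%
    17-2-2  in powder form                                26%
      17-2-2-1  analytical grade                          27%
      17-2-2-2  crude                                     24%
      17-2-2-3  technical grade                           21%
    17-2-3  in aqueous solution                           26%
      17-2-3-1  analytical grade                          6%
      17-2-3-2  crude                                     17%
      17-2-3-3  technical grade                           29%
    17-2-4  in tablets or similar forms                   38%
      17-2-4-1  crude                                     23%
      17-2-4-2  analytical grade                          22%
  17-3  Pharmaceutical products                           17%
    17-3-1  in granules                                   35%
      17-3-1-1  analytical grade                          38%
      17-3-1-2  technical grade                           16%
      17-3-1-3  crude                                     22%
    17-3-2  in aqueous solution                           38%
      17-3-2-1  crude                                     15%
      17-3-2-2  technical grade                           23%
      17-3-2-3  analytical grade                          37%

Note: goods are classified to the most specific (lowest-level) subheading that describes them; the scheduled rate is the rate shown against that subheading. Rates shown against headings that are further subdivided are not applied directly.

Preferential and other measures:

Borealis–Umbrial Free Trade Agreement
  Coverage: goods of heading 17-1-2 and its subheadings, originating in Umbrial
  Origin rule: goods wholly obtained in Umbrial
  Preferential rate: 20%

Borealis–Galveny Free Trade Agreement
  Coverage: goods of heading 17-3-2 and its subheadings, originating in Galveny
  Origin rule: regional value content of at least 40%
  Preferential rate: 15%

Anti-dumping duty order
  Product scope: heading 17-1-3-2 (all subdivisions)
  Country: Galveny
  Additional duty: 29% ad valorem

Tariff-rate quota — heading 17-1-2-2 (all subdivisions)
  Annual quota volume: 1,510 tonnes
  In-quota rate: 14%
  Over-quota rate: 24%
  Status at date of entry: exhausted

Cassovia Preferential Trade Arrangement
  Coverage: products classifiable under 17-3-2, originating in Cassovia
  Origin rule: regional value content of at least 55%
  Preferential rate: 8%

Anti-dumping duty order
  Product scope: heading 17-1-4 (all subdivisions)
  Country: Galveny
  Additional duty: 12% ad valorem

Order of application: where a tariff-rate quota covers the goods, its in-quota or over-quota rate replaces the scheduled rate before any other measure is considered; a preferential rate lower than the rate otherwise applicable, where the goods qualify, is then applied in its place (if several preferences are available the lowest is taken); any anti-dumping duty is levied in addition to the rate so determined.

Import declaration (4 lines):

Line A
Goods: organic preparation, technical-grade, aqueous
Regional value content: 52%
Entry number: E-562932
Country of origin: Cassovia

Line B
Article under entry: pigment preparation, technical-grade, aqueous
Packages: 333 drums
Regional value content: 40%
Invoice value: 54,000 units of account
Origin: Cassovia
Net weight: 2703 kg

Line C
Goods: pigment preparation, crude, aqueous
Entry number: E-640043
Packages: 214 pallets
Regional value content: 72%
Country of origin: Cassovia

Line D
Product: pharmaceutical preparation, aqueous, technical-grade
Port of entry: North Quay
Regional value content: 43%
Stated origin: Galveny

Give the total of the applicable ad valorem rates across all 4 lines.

89%

Line A: organic → 17-1; aqueous → 17-1-4; technical-grade → 17-1-4-2. Scheduled 28%. Cassovia agreement on 17-3-2: 17-1-4-2 not covered. → 28%.
Line B: pigment → 17-2; aqueous → 17-2-3; technical-grade → 17-2-3-3. Scheduled 29%. Cassovia agreement on 17-3-2: 17-2-3-3 not covered. → 29%.
Line C: pigment → 17-2; aqueous → 17-2-3; crude → 17-2-3-2. Scheduled 17%. Cassovia agreement on 17-3-2: 17-2-3-2 not covered. → 17%.
Line D: pharmaceutical → 17-3; aqueous → 17-3-2; technical-grade → 17-3-2-2. Scheduled 23%. Galveny agreement on 17-3-2: RVC ≥ 40% → 15% available; preferential 15%. → 15%.
Sum: 28% + 29% + 17% + 15% = 89%.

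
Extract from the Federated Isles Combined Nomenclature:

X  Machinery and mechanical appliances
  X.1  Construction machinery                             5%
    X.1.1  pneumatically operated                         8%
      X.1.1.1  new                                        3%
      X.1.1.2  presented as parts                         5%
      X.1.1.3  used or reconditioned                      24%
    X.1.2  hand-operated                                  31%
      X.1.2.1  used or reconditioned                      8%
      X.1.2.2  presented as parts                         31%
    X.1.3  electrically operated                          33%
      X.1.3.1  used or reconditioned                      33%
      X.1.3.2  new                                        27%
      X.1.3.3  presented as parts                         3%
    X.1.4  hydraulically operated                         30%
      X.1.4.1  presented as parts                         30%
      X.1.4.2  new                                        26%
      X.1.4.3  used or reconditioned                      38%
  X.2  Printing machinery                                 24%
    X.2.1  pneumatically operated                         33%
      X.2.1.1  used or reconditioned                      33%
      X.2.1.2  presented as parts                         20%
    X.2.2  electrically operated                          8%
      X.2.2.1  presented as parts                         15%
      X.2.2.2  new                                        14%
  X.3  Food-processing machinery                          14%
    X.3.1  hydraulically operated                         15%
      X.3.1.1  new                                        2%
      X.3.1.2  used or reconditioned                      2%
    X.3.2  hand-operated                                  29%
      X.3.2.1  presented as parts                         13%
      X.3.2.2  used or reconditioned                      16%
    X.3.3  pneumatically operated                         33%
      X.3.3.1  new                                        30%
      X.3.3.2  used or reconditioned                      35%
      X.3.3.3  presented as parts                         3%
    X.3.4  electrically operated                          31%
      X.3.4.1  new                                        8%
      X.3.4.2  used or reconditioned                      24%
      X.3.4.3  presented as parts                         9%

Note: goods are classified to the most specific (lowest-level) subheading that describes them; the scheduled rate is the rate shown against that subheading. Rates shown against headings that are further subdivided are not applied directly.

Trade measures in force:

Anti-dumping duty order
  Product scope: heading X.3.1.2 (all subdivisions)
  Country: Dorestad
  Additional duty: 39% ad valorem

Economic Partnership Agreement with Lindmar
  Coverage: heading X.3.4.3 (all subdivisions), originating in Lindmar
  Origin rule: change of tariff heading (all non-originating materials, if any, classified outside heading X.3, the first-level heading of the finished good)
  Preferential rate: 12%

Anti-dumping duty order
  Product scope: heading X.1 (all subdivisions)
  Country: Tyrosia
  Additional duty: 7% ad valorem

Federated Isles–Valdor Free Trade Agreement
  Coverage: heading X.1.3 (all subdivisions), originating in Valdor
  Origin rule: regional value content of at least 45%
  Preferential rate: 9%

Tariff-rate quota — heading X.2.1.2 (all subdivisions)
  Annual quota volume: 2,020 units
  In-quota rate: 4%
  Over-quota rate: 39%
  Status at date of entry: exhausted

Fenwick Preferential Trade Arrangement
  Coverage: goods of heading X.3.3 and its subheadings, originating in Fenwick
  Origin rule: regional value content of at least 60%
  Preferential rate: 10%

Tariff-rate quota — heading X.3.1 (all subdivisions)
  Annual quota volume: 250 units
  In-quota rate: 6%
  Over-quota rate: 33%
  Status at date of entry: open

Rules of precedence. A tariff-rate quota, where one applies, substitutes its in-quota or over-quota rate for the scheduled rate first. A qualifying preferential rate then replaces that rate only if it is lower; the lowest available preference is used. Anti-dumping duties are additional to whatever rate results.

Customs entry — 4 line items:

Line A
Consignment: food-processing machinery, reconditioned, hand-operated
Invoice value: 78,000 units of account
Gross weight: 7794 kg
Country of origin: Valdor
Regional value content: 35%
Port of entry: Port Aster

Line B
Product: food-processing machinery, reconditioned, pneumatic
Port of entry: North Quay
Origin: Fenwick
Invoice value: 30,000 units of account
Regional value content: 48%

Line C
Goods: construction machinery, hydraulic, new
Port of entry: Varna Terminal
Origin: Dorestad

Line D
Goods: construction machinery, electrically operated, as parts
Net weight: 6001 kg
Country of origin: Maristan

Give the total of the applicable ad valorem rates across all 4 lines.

80%

Line A: food-processing → X.3; hand-operated → X.3.2; reconditioned → X.3.2.2. Scheduled 16%. Valdor agreement on X.1.3: X.3.2.2 not covered. → 16%.
Line B: food-processing → X.3; pneumatic → X.3.3; reconditioned → X.3.3.2. Scheduled 35%. Fenwick agreement on X.3.3: RVC < 60%. → 35%.
Line C: construction → X.1; hydraulic → X.1.4; new → X.1.4.2. Scheduled 26%. No special measure applies. → 26%.
Line D: construction → X.1; electrically operated → X.1.3; as parts → X.1.3.3. Scheduled 3%. No special measure applies. → 3%.
Sum: 16% + 35% + 26% + 3% = 80%.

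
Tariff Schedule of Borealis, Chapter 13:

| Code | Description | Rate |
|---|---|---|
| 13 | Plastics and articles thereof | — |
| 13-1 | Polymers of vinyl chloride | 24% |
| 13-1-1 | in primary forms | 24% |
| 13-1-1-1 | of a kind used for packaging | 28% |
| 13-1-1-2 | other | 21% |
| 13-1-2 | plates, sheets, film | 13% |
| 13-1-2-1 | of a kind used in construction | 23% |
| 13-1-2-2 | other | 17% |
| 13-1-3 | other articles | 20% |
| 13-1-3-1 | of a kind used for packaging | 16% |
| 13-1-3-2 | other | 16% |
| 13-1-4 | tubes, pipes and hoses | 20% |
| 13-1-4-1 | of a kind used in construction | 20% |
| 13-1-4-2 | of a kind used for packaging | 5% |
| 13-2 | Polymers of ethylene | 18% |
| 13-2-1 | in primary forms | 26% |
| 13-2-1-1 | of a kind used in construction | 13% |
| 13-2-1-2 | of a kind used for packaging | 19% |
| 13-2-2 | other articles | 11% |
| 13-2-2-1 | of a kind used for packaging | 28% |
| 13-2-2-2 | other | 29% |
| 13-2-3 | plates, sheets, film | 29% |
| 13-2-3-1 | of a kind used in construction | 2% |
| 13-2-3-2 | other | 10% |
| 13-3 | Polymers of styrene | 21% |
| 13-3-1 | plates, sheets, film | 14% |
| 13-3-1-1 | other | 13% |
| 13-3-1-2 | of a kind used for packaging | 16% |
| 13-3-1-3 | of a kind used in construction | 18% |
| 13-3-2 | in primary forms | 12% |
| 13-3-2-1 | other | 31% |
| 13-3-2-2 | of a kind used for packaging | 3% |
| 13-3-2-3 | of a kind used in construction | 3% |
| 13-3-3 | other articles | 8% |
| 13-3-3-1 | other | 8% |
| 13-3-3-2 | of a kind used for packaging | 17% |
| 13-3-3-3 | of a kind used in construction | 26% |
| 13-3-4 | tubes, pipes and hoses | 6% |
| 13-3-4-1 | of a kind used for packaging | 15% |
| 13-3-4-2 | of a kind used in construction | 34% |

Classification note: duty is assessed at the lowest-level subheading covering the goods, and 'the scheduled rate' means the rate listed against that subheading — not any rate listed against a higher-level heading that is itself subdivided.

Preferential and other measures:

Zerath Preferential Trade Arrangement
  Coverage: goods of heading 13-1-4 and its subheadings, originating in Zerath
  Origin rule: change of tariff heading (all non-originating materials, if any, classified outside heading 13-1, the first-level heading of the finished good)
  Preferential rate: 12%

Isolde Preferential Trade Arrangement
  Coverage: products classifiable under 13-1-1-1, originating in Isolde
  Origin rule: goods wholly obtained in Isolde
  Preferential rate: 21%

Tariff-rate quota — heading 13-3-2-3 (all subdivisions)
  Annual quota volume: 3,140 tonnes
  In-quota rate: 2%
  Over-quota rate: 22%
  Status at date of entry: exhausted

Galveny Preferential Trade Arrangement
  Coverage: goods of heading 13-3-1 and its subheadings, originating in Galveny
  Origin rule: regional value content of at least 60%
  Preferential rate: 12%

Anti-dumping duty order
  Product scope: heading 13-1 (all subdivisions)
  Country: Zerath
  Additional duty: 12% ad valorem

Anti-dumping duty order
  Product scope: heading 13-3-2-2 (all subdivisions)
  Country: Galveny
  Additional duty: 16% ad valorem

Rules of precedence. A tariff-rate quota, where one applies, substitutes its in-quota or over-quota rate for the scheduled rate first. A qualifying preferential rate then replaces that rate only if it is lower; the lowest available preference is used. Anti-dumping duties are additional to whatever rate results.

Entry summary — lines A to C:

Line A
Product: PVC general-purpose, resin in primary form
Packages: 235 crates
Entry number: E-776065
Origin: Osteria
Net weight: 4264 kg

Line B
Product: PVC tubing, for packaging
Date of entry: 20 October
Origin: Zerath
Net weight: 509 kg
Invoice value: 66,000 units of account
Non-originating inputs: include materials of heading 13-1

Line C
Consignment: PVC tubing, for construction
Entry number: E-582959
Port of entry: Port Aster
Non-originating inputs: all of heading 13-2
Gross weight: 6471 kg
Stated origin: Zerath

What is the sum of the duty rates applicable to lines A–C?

62%

Line A: PVC → 13-1; resin in primary form → 13-1-1; general-purpose → 13-1-1-2. Scheduled 21%. No special measure applies. → 21%.
Line B: PVC → 13-1; tubing → 13-1-4; for packaging → 13-1-4-2. Scheduled 5%. Zerath agreement on 13-1-4: CTH not met; anti-dumping (Zerath, 13-1): +12%; total 5% + 12% = 17%. → 17%.
Line C: PVC → 13-1; tubing → 13-1-4; for construction → 13-1-4-1. Scheduled 20%. Zerath agreement on 13-1-4: CTH met → 12% available; preferential 12%; anti-dumping (Zerath, 13-1): +12%; total 12% + 12% = 24%. → 24%.
Sum: 21% + 17% + 24% = 62%.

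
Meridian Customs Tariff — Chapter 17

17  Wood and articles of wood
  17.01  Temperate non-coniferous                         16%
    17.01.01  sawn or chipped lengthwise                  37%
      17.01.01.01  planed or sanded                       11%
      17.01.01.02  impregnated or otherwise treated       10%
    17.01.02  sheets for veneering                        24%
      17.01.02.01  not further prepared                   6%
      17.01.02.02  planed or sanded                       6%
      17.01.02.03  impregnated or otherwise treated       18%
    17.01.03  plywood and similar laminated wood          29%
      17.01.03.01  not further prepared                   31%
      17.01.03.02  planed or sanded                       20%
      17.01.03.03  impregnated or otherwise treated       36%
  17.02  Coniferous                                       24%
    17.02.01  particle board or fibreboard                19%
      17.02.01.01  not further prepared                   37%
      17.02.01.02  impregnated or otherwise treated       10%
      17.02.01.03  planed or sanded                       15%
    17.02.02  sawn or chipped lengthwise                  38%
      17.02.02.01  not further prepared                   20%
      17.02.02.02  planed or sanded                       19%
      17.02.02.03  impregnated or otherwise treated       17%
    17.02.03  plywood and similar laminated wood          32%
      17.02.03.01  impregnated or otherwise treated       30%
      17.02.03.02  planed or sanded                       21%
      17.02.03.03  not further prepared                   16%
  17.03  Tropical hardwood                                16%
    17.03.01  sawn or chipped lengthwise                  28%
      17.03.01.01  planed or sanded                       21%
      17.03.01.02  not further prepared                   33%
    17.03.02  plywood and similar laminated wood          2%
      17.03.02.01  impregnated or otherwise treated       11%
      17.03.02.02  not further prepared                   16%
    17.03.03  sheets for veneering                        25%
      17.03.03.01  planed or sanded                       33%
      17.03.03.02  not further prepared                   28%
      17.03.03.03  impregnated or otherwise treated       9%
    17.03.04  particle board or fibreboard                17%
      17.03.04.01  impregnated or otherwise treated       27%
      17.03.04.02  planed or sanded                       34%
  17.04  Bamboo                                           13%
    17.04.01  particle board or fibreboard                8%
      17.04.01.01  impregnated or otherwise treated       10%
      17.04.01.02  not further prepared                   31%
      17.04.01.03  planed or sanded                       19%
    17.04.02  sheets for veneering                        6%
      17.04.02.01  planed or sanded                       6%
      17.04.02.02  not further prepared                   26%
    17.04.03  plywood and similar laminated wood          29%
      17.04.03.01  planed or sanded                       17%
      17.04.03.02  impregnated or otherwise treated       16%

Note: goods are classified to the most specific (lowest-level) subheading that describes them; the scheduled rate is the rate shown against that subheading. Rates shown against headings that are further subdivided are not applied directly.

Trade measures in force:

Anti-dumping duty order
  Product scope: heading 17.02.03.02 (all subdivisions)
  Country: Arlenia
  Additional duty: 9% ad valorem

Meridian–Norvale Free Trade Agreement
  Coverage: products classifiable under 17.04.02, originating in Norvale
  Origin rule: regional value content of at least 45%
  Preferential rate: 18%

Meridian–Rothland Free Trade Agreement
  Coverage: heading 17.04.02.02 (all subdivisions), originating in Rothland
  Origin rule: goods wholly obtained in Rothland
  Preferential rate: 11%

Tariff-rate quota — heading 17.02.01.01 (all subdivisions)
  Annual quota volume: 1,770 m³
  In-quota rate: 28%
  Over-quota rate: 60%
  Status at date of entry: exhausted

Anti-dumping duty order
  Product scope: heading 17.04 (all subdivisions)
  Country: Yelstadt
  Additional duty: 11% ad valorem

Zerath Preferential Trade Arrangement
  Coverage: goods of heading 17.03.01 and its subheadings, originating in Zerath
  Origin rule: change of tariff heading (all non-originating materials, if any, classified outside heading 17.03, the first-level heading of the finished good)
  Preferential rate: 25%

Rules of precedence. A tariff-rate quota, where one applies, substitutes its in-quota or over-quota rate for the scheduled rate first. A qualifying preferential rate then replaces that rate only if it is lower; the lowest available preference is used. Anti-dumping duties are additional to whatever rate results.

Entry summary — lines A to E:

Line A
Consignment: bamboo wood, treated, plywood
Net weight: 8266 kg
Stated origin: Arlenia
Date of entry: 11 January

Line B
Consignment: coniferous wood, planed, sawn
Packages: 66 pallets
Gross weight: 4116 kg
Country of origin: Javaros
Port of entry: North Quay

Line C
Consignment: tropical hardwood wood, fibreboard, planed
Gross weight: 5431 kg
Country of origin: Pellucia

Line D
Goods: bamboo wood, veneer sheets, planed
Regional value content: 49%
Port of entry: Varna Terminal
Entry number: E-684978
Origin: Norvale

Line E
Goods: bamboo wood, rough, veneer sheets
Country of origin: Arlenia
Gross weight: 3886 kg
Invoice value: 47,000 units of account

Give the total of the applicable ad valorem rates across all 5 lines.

101%

Line A: bamboo → 17.04; plywood → 17.04.03; treated → 17.04.03.02. Scheduled 16%. No special measure applies. → 16%.
Line B: coniferous → 17.02; sawn → 17.02.02; planed → 17.02.02.02. Scheduled 19%. No special measure applies. → 19%.
Line C: tropical hardwood → 17.03; fibreboard → 17.03.04; planed → 17.03.04.02. Scheduled 34%. No special measure applies. → 34%.
Line D: bamboo → 17.04; veneer sheets → 17.04.02; planed → 17.04.02.01. Scheduled 6%. Norvale agreement on 17.04.02: RVC ≥ 45% → 18% available; preference 18% not lower than 6% → no reduction. → 6%.
Line E: bamboo → 17.04; veneer sheets → 17.04.02; rough → 17.04.02.02. Scheduled 26%. No special measure applies. → 26%.
Sum: 16% + 19% + 34% + 6% + 26% = 101%.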